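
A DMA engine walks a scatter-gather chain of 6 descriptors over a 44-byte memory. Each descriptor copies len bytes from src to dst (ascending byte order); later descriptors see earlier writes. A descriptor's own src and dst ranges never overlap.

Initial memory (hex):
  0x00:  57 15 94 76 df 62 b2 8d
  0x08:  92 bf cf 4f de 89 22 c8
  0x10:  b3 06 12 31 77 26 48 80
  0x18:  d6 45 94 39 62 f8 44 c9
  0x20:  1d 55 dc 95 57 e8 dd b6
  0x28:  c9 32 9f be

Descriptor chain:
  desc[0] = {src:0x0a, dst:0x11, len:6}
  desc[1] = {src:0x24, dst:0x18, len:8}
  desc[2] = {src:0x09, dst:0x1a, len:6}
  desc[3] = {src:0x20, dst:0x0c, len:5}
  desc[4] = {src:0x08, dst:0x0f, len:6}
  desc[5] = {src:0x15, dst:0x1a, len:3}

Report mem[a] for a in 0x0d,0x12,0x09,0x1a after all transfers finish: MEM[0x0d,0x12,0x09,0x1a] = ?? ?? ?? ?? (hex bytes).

MEM[0x0d,0x12,0x09,0x1a] = 55 4f bf 22

D0: mem[0x11..0x16] <- [cf 4f de 89 22 c8]
D1: mem[0x18..0x1f] <- [57 e8 dd b6 c9 32 9f be]
D2: mem[0x1a..0x1f] <- [bf cf 4f de 89 22]
D3: mem[0x0c..0x10] <- [1d 55 dc 95 57]
D4: mem[0x0f..0x14] <- [92 bf cf 4f 1d 55]
D5: mem[0x1a..0x1c] <- [22 c8 80]
query mem[0x0d]=0x55, mem[0x12]=0x4f, mem[0x09]=0xbf, mem[0x1a]=0x22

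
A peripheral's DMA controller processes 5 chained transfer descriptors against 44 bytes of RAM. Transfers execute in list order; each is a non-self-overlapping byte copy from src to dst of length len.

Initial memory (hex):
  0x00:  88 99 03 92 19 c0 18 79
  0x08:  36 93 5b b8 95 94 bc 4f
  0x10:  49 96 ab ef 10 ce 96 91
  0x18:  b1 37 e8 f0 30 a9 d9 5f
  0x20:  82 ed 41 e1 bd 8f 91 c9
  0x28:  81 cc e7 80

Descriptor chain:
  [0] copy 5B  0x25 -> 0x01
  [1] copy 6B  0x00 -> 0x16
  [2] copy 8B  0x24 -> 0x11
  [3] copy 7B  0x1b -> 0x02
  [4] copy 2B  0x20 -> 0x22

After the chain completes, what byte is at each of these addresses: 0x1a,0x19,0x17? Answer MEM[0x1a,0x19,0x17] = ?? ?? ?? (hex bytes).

  after D0: wrote 5B at 0x01 = 8f91c981cc
  after D1: wrote 6B at 0x16 = 888f91c981cc
  after D2: wrote 8B at 0x11 = bd8f91c981cce780
  after D3: wrote 7B at 0x02 = cc30a9d95f82ed
  after D4: wrote 2B at 0x22 = 82ed
query mem[0x1a]=0x81, mem[0x19]=0xc9, mem[0x17]=0xe7

MEM[0x1a,0x19,0x17] = 81 c9 e7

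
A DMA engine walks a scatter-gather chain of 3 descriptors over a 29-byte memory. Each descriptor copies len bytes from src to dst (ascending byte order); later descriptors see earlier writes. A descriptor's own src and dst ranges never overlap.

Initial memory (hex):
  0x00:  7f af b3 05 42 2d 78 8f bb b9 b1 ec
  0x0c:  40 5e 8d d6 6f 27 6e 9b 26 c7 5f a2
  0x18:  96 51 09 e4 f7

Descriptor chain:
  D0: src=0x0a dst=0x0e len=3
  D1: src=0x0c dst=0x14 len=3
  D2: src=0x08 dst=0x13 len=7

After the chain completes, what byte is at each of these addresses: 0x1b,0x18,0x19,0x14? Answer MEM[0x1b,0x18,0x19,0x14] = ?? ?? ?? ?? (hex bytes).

MEM[0x1b,0x18,0x19,0x14] = e4 5e b1 b9

[0] 0x0a->0x0e len=3 : b1 ec 40
[1] 0x0c->0x14 len=3 : 40 5e b1
[2] 0x08->0x13 len=7 : bb b9 b1 ec 40 5e b1
query mem[0x1b]=0xe4, mem[0x18]=0x5e, mem[0x19]=0xb1, mem[0x14]=0xb9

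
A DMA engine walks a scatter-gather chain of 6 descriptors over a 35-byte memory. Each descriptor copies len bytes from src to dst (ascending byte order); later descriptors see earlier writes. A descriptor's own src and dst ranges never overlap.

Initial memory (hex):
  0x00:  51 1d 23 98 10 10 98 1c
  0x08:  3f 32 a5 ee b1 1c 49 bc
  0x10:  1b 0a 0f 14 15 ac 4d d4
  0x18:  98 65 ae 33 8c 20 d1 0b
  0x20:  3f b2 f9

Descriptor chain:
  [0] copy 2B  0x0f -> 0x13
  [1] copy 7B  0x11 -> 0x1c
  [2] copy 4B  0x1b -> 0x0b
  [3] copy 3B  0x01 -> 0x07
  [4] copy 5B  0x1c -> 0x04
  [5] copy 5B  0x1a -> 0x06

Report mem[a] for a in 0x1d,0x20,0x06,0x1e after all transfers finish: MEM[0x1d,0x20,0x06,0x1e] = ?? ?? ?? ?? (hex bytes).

MEM[0x1d,0x20,0x06,0x1e] = 0f ac ae bc

D0: mem[0x13..0x14] <- [bc 1b]
D1: mem[0x1c..0x22] <- [0a 0f bc 1b ac 4d d4]
D2: mem[0x0b..0x0e] <- [33 0a 0f bc]
D3: mem[0x07..0x09] <- [1d 23 98]
D4: mem[0x04..0x08] <- [0a 0f bc 1b ac]
D5: mem[0x06..0x0a] <- [ae 33 0a 0f bc]
query mem[0x1d]=0x0f, mem[0x20]=0xac, mem[0x06]=0xae, mem[0x1e]=0xbc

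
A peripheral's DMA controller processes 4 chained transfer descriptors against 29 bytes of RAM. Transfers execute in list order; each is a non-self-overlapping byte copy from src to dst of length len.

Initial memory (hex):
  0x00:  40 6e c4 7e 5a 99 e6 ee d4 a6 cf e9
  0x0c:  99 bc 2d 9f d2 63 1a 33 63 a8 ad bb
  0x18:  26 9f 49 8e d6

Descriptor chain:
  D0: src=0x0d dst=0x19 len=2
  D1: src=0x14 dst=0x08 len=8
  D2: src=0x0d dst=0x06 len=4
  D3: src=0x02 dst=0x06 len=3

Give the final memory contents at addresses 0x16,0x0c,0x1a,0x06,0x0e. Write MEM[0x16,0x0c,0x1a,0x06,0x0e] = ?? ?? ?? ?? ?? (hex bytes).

MEM[0x16,0x0c,0x1a,0x06,0x0e] = ad 26 2d c4 2d

  after D0: wrote 2B at 0x19 = bc2d
  after D1: wrote 8B at 0x08 = 63a8adbb26bc2d8e
  after D2: wrote 4B at 0x06 = bc2d8ed2
  after D3: wrote 3B at 0x06 = c47e5a
query mem[0x16]=0xad, mem[0x0c]=0x26, mem[0x1a]=0x2d, mem[0x06]=0xc4, mem[0x0e]=0x2d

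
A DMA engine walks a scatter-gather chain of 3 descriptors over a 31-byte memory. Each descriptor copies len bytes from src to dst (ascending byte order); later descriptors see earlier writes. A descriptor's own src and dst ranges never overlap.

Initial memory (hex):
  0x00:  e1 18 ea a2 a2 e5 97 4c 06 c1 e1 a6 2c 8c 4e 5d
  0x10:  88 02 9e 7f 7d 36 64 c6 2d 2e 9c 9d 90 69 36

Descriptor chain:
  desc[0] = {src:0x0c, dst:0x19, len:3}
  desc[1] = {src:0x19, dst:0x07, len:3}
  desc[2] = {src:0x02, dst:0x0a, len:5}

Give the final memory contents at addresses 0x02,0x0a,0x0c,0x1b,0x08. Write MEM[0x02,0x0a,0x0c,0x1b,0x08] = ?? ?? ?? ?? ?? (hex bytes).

MEM[0x02,0x0a,0x0c,0x1b,0x08] = ea ea a2 4e 8c

D0: mem[0x19..0x1b] <- [2c 8c 4e]
D1: mem[0x07..0x09] <- [2c 8c 4e]
D2: mem[0x0a..0x0e] <- [ea a2 a2 e5 97]
query mem[0x02]=0xea, mem[0x0a]=0xea, mem[0x0c]=0xa2, mem[0x1b]=0x4e, mem[0x08]=0x8c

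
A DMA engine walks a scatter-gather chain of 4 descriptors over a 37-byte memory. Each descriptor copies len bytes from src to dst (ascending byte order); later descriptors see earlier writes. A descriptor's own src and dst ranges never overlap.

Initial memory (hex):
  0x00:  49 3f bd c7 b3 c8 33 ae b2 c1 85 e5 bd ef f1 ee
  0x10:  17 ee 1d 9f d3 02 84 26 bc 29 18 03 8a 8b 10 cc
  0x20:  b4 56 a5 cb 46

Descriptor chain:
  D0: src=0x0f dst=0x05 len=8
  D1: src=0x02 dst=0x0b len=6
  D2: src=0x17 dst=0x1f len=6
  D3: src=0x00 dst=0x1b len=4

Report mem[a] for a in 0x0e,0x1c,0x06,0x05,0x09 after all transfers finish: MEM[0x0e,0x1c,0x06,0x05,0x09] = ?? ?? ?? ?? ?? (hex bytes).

[0] 0x0f->0x05 len=8 : ee 17 ee 1d 9f d3 02 84
[1] 0x02->0x0b len=6 : bd c7 b3 ee 17 ee
[2] 0x17->0x1f len=6 : 26 bc 29 18 03 8a
[3] 0x00->0x1b len=4 : 49 3f bd c7
query mem[0x0e]=0xee, mem[0x1c]=0x3f, mem[0x06]=0x17, mem[0x05]=0xee, mem[0x09]=0x9f

MEM[0x0e,0x1c,0x06,0x05,0x09] = ee 3f 17 ee 9f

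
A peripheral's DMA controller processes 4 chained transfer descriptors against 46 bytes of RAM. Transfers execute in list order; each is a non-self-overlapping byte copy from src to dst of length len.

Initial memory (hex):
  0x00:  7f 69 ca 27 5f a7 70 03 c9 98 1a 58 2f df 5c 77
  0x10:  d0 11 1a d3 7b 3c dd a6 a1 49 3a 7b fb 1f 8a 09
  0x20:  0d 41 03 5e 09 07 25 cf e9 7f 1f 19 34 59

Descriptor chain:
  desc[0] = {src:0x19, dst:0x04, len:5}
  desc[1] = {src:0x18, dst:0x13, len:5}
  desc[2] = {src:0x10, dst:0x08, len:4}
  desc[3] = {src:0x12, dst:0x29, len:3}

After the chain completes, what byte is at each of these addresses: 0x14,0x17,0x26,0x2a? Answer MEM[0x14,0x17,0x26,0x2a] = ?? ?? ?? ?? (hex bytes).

MEM[0x14,0x17,0x26,0x2a] = 49 fb 25 a1

#0 dst[0x04+5] := {0x49,0x3a,0x7b,0xfb,0x1f}
#1 dst[0x13+5] := {0xa1,0x49,0x3a,0x7b,0xfb}
#2 dst[0x08+4] := {0xd0,0x11,0x1a,0xa1}
#3 dst[0x29+3] := {0x1a,0xa1,0x49}
query mem[0x14]=0x49, mem[0x17]=0xfb, mem[0x26]=0x25, mem[0x2a]=0xa1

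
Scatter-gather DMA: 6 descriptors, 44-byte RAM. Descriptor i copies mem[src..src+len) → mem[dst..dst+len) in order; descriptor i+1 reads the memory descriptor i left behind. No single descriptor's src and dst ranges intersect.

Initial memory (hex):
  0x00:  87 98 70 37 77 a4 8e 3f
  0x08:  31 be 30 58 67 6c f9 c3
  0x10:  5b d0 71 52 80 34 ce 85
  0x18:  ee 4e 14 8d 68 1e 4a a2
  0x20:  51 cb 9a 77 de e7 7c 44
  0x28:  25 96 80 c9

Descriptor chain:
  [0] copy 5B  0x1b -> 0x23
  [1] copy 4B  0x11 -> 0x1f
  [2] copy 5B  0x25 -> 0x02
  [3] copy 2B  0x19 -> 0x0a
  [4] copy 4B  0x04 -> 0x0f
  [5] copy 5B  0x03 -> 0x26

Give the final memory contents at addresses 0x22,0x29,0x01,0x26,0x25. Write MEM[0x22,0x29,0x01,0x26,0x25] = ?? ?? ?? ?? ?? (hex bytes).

MEM[0x22,0x29,0x01,0x26,0x25] = 80 96 98 4a 1e

  after D0: wrote 5B at 0x23 = 8d681e4aa2
  after D1: wrote 4B at 0x1f = d0715280
  after D2: wrote 5B at 0x02 = 1e4aa22596
  after D3: wrote 2B at 0x0a = 4e14
  after D4: wrote 4B at 0x0f = a225963f
  after D5: wrote 5B at 0x26 = 4aa225963f
query mem[0x22]=0x80, mem[0x29]=0x96, mem[0x01]=0x98, mem[0x26]=0x4a, mem[0x25]=0x1e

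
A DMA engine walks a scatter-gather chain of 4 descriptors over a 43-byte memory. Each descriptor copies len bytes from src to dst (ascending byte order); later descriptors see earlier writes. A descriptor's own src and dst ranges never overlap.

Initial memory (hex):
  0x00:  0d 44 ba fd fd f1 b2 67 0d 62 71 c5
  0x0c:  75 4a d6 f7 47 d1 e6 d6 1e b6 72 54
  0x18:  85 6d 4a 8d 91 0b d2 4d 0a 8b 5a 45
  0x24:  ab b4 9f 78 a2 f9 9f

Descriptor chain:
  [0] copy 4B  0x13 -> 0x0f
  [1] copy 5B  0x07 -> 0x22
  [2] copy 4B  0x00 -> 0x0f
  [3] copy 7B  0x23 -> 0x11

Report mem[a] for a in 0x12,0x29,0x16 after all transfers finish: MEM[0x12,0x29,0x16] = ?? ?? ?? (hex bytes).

#0 dst[0x0f+4] := {0xd6,0x1e,0xb6,0x72}
#1 dst[0x22+5] := {0x67,0x0d,0x62,0x71,0xc5}
#2 dst[0x0f+4] := {0x0d,0x44,0xba,0xfd}
#3 dst[0x11+7] := {0x0d,0x62,0x71,0xc5,0x78,0xa2,0xf9}
query mem[0x12]=0x62, mem[0x29]=0xf9, mem[0x16]=0xa2

MEM[0x12,0x29,0x16] = 62 f9 a2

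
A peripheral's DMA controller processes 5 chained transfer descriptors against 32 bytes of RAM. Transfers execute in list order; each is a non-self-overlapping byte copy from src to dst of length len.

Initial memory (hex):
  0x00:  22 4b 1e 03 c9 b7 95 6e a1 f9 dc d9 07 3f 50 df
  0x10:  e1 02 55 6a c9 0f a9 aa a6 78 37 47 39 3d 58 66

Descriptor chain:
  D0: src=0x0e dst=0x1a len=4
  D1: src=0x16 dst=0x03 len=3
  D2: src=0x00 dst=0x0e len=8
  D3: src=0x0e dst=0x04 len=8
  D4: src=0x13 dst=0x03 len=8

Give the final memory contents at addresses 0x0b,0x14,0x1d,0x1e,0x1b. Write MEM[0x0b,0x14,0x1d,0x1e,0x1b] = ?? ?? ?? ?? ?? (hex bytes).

D0: mem[0x1a..0x1d] <- [50 df e1 02]
D1: mem[0x03..0x05] <- [a9 aa a6]
D2: mem[0x0e..0x15] <- [22 4b 1e a9 aa a6 95 6e]
D3: mem[0x04..0x0b] <- [22 4b 1e a9 aa a6 95 6e]
D4: mem[0x03..0x0a] <- [a6 95 6e a9 aa a6 78 50]
query mem[0x0b]=0x6e, mem[0x14]=0x95, mem[0x1d]=0x02, mem[0x1e]=0x58, mem[0x1b]=0xdf

MEM[0x0b,0x14,0x1d,0x1e,0x1b] = 6e 95 02 58 df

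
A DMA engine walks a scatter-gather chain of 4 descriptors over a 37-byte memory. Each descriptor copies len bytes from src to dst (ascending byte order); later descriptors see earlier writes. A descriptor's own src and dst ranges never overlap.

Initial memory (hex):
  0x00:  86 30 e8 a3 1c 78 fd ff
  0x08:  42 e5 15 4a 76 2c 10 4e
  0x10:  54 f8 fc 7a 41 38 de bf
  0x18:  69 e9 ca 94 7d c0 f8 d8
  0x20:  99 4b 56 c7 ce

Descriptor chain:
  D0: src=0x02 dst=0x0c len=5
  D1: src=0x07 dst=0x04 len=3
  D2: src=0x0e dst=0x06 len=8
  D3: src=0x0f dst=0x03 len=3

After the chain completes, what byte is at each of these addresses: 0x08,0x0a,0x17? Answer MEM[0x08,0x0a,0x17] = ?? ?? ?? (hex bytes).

#0 dst[0x0c+5] := {0xe8,0xa3,0x1c,0x78,0xfd}
#1 dst[0x04+3] := {0xff,0x42,0xe5}
#2 dst[0x06+8] := {0x1c,0x78,0xfd,0xf8,0xfc,0x7a,0x41,0x38}
#3 dst[0x03+3] := {0x78,0xfd,0xf8}
query mem[0x08]=0xfd, mem[0x0a]=0xfc, mem[0x17]=0xbf

MEM[0x08,0x0a,0x17] = fd fc bf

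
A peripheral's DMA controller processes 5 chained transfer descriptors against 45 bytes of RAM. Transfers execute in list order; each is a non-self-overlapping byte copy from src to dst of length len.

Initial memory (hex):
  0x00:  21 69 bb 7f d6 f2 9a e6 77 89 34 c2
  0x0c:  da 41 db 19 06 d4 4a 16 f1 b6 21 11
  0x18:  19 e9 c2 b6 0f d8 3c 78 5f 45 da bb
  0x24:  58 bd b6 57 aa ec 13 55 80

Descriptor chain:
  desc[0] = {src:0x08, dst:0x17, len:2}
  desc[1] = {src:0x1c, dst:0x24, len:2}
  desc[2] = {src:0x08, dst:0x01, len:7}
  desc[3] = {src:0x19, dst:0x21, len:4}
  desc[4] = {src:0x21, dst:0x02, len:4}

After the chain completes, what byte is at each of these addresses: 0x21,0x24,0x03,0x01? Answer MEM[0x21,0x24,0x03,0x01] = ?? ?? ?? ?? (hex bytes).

[0] 0x08->0x17 len=2 : 77 89
[1] 0x1c->0x24 len=2 : 0f d8
[2] 0x08->0x01 len=7 : 77 89 34 c2 da 41 db
[3] 0x19->0x21 len=4 : e9 c2 b6 0f
[4] 0x21->0x02 len=4 : e9 c2 b6 0f
query mem[0x21]=0xe9, mem[0x24]=0x0f, mem[0x03]=0xc2, mem[0x01]=0x77

MEM[0x21,0x24,0x03,0x01] = e9 0f c2 77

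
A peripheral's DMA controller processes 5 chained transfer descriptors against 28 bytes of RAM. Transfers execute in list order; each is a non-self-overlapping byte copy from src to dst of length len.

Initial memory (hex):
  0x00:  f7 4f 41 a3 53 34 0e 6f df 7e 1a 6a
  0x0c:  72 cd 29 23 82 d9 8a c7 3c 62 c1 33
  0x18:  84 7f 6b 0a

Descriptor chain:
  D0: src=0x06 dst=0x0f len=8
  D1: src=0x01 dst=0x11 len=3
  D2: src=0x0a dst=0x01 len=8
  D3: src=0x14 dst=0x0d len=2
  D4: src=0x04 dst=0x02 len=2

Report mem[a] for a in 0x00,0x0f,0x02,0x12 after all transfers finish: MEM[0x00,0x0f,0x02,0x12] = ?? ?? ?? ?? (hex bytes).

  after D0: wrote 8B at 0x0f = 0e6fdf7e1a6a72cd
  after D1: wrote 3B at 0x11 = 4f41a3
  after D2: wrote 8B at 0x01 = 1a6a72cd290e6f4f
  after D3: wrote 2B at 0x0d = 6a72
  after D4: wrote 2B at 0x02 = cd29
query mem[0x00]=0xf7, mem[0x0f]=0x0e, mem[0x02]=0xcd, mem[0x12]=0x41

MEM[0x00,0x0f,0x02,0x12] = f7 0e cd 41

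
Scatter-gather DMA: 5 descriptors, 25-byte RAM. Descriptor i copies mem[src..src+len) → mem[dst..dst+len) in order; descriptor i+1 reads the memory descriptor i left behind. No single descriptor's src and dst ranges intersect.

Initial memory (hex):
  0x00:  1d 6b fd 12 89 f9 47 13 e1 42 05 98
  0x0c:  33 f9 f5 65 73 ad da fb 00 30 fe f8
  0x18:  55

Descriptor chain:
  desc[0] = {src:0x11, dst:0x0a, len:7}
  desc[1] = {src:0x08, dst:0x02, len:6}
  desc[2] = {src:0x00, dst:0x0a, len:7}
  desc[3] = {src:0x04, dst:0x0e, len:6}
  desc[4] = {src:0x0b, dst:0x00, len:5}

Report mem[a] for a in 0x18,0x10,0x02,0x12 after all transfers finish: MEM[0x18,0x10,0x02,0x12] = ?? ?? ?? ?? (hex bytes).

  after D0: wrote 7B at 0x0a = addafb0030fef8
  after D1: wrote 6B at 0x02 = e142addafb00
  after D2: wrote 7B at 0x0a = 1d6be142addafb
  after D3: wrote 6B at 0x0e = addafb00e142
  after D4: wrote 5B at 0x00 = 6be142adda
query mem[0x18]=0x55, mem[0x10]=0xfb, mem[0x02]=0x42, mem[0x12]=0xe1

MEM[0x18,0x10,0x02,0x12] = 55 fb 42 e1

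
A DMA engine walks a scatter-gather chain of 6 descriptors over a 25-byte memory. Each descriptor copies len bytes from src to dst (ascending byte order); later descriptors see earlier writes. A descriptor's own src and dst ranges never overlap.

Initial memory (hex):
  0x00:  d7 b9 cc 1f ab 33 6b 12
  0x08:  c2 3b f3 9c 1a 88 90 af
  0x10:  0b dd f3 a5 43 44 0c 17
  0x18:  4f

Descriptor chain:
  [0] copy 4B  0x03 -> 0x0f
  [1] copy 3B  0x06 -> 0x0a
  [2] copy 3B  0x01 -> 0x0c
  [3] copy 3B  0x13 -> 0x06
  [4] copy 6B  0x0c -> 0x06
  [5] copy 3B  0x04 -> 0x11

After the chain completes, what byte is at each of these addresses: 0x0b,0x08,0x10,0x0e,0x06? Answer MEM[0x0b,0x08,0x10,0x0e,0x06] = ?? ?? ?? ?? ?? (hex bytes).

MEM[0x0b,0x08,0x10,0x0e,0x06] = 33 1f ab 1f b9

D0: mem[0x0f..0x12] <- [1f ab 33 6b]
D1: mem[0x0a..0x0c] <- [6b 12 c2]
D2: mem[0x0c..0x0e] <- [b9 cc 1f]
D3: mem[0x06..0x08] <- [a5 43 44]
D4: mem[0x06..0x0b] <- [b9 cc 1f 1f ab 33]
D5: mem[0x11..0x13] <- [ab 33 b9]
query mem[0x0b]=0x33, mem[0x08]=0x1f, mem[0x10]=0xab, mem[0x0e]=0x1f, mem[0x06]=0xb9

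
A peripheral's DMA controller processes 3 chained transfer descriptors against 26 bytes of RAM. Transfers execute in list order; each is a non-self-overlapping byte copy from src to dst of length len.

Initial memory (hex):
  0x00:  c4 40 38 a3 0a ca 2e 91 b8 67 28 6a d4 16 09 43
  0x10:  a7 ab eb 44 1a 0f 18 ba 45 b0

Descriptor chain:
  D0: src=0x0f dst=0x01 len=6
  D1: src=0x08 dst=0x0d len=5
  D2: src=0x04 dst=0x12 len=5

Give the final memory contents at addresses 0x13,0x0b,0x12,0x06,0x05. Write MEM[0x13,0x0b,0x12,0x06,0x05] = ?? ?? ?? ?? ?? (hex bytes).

MEM[0x13,0x0b,0x12,0x06,0x05] = 44 6a eb 1a 44

[0] 0x0f->0x01 len=6 : 43 a7 ab eb 44 1a
[1] 0x08->0x0d len=5 : b8 67 28 6a d4
[2] 0x04->0x12 len=5 : eb 44 1a 91 b8
query mem[0x13]=0x44, mem[0x0b]=0x6a, mem[0x12]=0xeb, mem[0x06]=0x1a, mem[0x05]=0x44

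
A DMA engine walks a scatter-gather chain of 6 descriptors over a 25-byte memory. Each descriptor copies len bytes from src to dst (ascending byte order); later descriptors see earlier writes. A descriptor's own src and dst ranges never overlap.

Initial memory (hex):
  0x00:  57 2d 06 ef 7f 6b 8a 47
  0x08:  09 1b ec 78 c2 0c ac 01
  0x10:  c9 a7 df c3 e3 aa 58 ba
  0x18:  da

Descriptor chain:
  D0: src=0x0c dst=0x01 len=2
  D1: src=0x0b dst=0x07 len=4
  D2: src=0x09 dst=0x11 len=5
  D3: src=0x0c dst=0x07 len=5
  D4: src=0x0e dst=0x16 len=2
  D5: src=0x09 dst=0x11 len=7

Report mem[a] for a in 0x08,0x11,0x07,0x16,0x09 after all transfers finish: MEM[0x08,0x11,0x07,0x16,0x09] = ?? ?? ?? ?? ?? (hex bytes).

#0 dst[0x01+2] := {0xc2,0x0c}
#1 dst[0x07+4] := {0x78,0xc2,0x0c,0xac}
#2 dst[0x11+5] := {0x0c,0xac,0x78,0xc2,0x0c}
#3 dst[0x07+5] := {0xc2,0x0c,0xac,0x01,0xc9}
#4 dst[0x16+2] := {0xac,0x01}
#5 dst[0x11+7] := {0xac,0x01,0xc9,0xc2,0x0c,0xac,0x01}
query mem[0x08]=0x0c, mem[0x11]=0xac, mem[0x07]=0xc2, mem[0x16]=0xac, mem[0x09]=0xac

MEM[0x08,0x11,0x07,0x16,0x09] = 0c ac c2 ac ac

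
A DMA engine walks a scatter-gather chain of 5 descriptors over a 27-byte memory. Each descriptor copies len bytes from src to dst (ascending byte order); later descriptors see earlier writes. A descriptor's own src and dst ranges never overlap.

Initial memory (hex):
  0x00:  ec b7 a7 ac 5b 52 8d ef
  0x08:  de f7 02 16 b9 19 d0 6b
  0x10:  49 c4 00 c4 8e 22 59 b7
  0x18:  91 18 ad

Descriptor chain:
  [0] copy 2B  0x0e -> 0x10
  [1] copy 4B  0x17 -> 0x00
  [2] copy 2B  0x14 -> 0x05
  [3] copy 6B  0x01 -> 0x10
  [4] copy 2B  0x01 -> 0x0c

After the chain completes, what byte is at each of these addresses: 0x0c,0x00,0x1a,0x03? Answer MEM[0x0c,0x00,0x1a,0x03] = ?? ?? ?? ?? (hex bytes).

  after D0: wrote 2B at 0x10 = d06b
  after D1: wrote 4B at 0x00 = b79118ad
  after D2: wrote 2B at 0x05 = 8e22
  after D3: wrote 6B at 0x10 = 9118ad5b8e22
  after D4: wrote 2B at 0x0c = 9118
query mem[0x0c]=0x91, mem[0x00]=0xb7, mem[0x1a]=0xad, mem[0x03]=0xad

MEM[0x0c,0x00,0x1a,0x03] = 91 b7 ad ad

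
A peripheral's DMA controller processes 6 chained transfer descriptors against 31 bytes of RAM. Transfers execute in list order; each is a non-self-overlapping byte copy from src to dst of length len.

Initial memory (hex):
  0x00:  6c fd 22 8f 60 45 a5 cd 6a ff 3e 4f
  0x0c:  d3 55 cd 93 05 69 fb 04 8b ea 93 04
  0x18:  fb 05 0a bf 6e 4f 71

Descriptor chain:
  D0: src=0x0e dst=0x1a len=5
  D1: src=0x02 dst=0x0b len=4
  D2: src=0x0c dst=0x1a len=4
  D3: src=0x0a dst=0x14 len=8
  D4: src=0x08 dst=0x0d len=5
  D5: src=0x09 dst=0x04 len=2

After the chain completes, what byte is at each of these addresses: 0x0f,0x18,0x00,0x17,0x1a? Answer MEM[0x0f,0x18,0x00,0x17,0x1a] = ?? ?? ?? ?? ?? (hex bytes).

MEM[0x0f,0x18,0x00,0x17,0x1a] = 3e 45 6c 60 05

D0: mem[0x1a..0x1e] <- [cd 93 05 69 fb]
D1: mem[0x0b..0x0e] <- [22 8f 60 45]
D2: mem[0x1a..0x1d] <- [8f 60 45 93]
D3: mem[0x14..0x1b] <- [3e 22 8f 60 45 93 05 69]
D4: mem[0x0d..0x11] <- [6a ff 3e 22 8f]
D5: mem[0x04..0x05] <- [ff 3e]
query mem[0x0f]=0x3e, mem[0x18]=0x45, mem[0x00]=0x6c, mem[0x17]=0x60, mem[0x1a]=0x05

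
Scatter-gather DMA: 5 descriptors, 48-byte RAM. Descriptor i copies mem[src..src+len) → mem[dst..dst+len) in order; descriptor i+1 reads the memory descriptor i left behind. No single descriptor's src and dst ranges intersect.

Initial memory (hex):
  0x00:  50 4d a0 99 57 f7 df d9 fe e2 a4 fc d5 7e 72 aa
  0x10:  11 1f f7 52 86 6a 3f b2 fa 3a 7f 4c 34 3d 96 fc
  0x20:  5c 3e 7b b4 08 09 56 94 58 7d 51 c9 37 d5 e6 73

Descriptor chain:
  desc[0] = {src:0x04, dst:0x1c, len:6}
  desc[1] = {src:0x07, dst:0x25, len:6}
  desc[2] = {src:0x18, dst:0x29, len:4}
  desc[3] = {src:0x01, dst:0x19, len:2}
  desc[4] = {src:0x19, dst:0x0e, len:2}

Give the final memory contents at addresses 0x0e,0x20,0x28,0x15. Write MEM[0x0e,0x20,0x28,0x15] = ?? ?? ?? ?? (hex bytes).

MEM[0x0e,0x20,0x28,0x15] = 4d fe a4 6a

  after D0: wrote 6B at 0x1c = 57f7dfd9fee2
  after D1: wrote 6B at 0x25 = d9fee2a4fcd5
  after D2: wrote 4B at 0x29 = fa3a7f4c
  after D3: wrote 2B at 0x19 = 4da0
  after D4: wrote 2B at 0x0e = 4da0
query mem[0x0e]=0x4d, mem[0x20]=0xfe, mem[0x28]=0xa4, mem[0x15]=0x6a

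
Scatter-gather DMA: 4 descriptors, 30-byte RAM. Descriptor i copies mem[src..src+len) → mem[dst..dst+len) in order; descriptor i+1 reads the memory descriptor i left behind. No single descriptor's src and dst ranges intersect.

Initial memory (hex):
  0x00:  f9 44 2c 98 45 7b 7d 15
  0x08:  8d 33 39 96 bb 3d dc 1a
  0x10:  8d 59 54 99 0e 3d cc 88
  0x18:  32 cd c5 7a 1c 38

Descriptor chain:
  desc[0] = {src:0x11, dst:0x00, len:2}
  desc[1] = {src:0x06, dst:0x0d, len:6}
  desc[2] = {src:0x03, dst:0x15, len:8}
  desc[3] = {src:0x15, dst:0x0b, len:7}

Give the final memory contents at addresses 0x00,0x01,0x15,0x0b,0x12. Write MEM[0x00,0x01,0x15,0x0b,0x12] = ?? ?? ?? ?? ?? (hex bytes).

D0: mem[0x00..0x01] <- [59 54]
D1: mem[0x0d..0x12] <- [7d 15 8d 33 39 96]
D2: mem[0x15..0x1c] <- [98 45 7b 7d 15 8d 33 39]
D3: mem[0x0b..0x11] <- [98 45 7b 7d 15 8d 33]
query mem[0x00]=0x59, mem[0x01]=0x54, mem[0x15]=0x98, mem[0x0b]=0x98, mem[0x12]=0x96

MEM[0x00,0x01,0x15,0x0b,0x12] = 59 54 98 98 96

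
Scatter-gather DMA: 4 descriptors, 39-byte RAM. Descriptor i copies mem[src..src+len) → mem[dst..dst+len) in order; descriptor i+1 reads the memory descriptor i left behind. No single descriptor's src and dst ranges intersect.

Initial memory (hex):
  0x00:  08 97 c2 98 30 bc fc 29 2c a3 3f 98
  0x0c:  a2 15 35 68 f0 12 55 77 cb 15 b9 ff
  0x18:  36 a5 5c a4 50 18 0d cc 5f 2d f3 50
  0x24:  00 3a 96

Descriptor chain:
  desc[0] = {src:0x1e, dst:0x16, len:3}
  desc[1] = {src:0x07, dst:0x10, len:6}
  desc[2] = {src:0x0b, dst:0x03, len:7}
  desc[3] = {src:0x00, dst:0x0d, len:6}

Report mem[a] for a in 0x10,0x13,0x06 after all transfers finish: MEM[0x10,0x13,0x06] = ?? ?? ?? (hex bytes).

MEM[0x10,0x13,0x06] = 98 3f 35

  after D0: wrote 3B at 0x16 = 0dcc5f
  after D1: wrote 6B at 0x10 = 292ca33f98a2
  after D2: wrote 7B at 0x03 = 98a2153568292c
  after D3: wrote 6B at 0x0d = 0897c298a215
query mem[0x10]=0x98, mem[0x13]=0x3f, mem[0x06]=0x35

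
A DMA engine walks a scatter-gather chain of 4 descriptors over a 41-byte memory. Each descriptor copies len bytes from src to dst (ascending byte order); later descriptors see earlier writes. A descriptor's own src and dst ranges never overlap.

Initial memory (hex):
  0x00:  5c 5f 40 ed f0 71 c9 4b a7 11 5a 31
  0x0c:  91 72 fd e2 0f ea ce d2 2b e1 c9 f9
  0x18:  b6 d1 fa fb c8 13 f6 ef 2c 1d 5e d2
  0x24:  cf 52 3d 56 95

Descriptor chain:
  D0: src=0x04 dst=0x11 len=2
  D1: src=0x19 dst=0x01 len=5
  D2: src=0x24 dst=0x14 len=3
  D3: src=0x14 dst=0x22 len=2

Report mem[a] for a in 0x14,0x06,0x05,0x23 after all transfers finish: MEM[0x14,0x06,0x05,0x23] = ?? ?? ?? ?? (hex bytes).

D0: mem[0x11..0x12] <- [f0 71]
D1: mem[0x01..0x05] <- [d1 fa fb c8 13]
D2: mem[0x14..0x16] <- [cf 52 3d]
D3: mem[0x22..0x23] <- [cf 52]
query mem[0x14]=0xcf, mem[0x06]=0xc9, mem[0x05]=0x13, mem[0x23]=0x52

MEM[0x14,0x06,0x05,0x23] = cf c9 13 52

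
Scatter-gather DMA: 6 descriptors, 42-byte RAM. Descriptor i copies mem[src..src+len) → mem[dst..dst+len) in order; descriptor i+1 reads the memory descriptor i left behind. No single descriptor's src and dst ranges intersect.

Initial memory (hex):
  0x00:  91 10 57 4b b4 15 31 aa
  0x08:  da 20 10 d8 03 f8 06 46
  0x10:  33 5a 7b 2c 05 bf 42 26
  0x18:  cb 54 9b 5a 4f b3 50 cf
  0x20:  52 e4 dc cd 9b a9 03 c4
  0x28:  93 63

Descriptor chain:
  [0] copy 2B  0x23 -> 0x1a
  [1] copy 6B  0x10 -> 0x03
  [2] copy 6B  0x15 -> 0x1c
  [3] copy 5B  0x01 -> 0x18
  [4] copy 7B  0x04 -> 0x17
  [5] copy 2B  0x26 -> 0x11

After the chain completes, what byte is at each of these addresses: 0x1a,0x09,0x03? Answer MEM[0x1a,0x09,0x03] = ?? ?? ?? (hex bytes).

MEM[0x1a,0x09,0x03] = 05 20 33

#0 dst[0x1a+2] := {0xcd,0x9b}
#1 dst[0x03+6] := {0x33,0x5a,0x7b,0x2c,0x05,0xbf}
#2 dst[0x1c+6] := {0xbf,0x42,0x26,0xcb,0x54,0xcd}
#3 dst[0x18+5] := {0x10,0x57,0x33,0x5a,0x7b}
#4 dst[0x17+7] := {0x5a,0x7b,0x2c,0x05,0xbf,0x20,0x10}
#5 dst[0x11+2] := {0x03,0xc4}
query mem[0x1a]=0x05, mem[0x09]=0x20, mem[0x03]=0x33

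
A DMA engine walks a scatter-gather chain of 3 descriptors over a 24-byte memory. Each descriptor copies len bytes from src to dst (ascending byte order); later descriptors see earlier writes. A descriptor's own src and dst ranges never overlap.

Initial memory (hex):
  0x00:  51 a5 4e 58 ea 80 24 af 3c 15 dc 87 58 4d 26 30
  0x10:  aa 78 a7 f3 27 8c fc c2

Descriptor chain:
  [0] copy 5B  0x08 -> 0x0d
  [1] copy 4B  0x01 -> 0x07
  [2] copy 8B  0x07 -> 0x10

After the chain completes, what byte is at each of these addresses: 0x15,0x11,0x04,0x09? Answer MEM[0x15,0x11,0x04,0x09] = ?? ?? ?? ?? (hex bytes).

  after D0: wrote 5B at 0x0d = 3c15dc8758
  after D1: wrote 4B at 0x07 = a54e58ea
  after D2: wrote 8B at 0x10 = a54e58ea87583c15
query mem[0x15]=0x58, mem[0x11]=0x4e, mem[0x04]=0xea, mem[0x09]=0x58

MEM[0x15,0x11,0x04,0x09] = 58 4e ea 58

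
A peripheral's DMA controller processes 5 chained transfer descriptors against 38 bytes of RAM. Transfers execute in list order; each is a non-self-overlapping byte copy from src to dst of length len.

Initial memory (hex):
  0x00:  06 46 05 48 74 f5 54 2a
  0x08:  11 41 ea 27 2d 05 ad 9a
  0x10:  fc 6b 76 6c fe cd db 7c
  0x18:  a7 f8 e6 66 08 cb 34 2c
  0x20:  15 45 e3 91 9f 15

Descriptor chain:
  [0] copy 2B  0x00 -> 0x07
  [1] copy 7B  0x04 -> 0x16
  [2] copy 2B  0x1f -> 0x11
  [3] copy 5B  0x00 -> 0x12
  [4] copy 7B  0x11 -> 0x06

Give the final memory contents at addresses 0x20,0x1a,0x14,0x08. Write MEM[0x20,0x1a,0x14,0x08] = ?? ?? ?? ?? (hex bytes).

[0] 0x00->0x07 len=2 : 06 46
[1] 0x04->0x16 len=7 : 74 f5 54 06 46 41 ea
[2] 0x1f->0x11 len=2 : 2c 15
[3] 0x00->0x12 len=5 : 06 46 05 48 74
[4] 0x11->0x06 len=7 : 2c 06 46 05 48 74 f5
query mem[0x20]=0x15, mem[0x1a]=0x46, mem[0x14]=0x05, mem[0x08]=0x46

MEM[0x20,0x1a,0x14,0x08] = 15 46 05 46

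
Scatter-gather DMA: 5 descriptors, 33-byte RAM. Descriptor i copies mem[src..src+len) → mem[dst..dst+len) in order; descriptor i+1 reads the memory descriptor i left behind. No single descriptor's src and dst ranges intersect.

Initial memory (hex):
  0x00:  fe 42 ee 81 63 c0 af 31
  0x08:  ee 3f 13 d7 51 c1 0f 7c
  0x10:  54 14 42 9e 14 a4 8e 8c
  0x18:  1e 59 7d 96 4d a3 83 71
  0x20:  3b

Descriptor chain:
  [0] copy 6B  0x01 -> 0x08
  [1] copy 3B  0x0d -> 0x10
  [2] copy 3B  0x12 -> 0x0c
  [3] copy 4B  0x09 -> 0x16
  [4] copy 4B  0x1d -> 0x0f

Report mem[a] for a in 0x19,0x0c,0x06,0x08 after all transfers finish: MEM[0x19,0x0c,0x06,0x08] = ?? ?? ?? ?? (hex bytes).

MEM[0x19,0x0c,0x06,0x08] = 7c 7c af 42

  after D0: wrote 6B at 0x08 = 42ee8163c0af
  after D1: wrote 3B at 0x10 = af0f7c
  after D2: wrote 3B at 0x0c = 7c9e14
  after D3: wrote 4B at 0x16 = ee81637c
  after D4: wrote 4B at 0x0f = a383713b
query mem[0x19]=0x7c, mem[0x0c]=0x7c, mem[0x06]=0xaf, mem[0x08]=0x42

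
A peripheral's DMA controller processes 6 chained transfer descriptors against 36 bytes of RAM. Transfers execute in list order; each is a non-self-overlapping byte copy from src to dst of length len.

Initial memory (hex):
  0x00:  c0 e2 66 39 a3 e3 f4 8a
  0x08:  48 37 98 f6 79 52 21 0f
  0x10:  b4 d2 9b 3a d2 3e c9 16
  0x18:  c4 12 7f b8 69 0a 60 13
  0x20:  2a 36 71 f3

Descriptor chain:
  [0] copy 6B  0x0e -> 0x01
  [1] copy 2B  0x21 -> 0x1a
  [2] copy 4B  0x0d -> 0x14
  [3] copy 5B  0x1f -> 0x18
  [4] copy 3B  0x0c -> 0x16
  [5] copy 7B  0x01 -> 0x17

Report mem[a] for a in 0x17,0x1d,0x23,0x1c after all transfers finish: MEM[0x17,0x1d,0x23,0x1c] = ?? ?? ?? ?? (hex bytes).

  after D0: wrote 6B at 0x01 = 210fb4d29b3a
  after D1: wrote 2B at 0x1a = 3671
  after D2: wrote 4B at 0x14 = 52210fb4
  after D3: wrote 5B at 0x18 = 132a3671f3
  after D4: wrote 3B at 0x16 = 795221
  after D5: wrote 7B at 0x17 = 210fb4d29b3a8a
query mem[0x17]=0x21, mem[0x1d]=0x8a, mem[0x23]=0xf3, mem[0x1c]=0x3a

MEM[0x17,0x1d,0x23,0x1c] = 21 8a f3 3a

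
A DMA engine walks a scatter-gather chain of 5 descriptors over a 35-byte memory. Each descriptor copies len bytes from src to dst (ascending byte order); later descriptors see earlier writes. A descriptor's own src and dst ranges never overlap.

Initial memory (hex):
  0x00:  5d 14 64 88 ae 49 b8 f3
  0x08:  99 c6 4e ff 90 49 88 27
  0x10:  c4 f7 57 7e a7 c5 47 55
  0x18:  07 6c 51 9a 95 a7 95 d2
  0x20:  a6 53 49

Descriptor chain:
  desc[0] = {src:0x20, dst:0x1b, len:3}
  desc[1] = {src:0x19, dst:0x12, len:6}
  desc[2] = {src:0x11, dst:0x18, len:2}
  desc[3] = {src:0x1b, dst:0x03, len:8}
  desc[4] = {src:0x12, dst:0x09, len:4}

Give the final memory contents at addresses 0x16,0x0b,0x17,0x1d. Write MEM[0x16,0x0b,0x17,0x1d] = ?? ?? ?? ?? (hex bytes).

D0: mem[0x1b..0x1d] <- [a6 53 49]
D1: mem[0x12..0x17] <- [6c 51 a6 53 49 95]
D2: mem[0x18..0x19] <- [f7 6c]
D3: mem[0x03..0x0a] <- [a6 53 49 95 d2 a6 53 49]
D4: mem[0x09..0x0c] <- [6c 51 a6 53]
query mem[0x16]=0x49, mem[0x0b]=0xa6, mem[0x17]=0x95, mem[0x1d]=0x49

MEM[0x16,0x0b,0x17,0x1d] = 49 a6 95 49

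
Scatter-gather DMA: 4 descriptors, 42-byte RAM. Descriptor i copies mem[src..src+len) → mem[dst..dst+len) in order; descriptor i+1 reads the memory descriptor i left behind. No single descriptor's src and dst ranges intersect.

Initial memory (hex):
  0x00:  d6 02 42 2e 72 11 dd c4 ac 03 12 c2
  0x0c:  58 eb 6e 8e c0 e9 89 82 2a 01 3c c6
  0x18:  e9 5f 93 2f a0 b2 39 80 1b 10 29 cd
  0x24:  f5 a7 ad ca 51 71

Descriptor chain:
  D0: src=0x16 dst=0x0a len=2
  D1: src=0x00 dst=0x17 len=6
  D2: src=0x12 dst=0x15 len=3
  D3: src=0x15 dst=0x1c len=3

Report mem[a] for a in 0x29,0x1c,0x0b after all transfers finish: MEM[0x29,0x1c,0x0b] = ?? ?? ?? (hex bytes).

MEM[0x29,0x1c,0x0b] = 71 89 c6

D0: mem[0x0a..0x0b] <- [3c c6]
D1: mem[0x17..0x1c] <- [d6 02 42 2e 72 11]
D2: mem[0x15..0x17] <- [89 82 2a]
D3: mem[0x1c..0x1e] <- [89 82 2a]
query mem[0x29]=0x71, mem[0x1c]=0x89, mem[0x0b]=0xc6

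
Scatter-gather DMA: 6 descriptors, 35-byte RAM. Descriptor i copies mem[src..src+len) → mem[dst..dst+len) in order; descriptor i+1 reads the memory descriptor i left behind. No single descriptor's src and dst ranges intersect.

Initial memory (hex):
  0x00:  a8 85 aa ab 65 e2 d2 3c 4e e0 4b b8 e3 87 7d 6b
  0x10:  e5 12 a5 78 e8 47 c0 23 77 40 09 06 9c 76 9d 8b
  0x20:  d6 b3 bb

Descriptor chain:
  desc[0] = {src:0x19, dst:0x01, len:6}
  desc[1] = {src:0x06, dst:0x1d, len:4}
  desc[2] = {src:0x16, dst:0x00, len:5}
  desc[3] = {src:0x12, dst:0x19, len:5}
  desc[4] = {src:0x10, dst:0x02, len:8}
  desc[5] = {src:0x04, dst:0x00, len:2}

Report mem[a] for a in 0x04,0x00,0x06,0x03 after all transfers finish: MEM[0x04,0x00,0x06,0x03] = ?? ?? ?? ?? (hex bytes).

MEM[0x04,0x00,0x06,0x03] = a5 a5 e8 12

#0 dst[0x01+6] := {0x40,0x09,0x06,0x9c,0x76,0x9d}
#1 dst[0x1d+4] := {0x9d,0x3c,0x4e,0xe0}
#2 dst[0x00+5] := {0xc0,0x23,0x77,0x40,0x09}
#3 dst[0x19+5] := {0xa5,0x78,0xe8,0x47,0xc0}
#4 dst[0x02+8] := {0xe5,0x12,0xa5,0x78,0xe8,0x47,0xc0,0x23}
#5 dst[0x00+2] := {0xa5,0x78}
query mem[0x04]=0xa5, mem[0x00]=0xa5, mem[0x06]=0xe8, mem[0x03]=0x12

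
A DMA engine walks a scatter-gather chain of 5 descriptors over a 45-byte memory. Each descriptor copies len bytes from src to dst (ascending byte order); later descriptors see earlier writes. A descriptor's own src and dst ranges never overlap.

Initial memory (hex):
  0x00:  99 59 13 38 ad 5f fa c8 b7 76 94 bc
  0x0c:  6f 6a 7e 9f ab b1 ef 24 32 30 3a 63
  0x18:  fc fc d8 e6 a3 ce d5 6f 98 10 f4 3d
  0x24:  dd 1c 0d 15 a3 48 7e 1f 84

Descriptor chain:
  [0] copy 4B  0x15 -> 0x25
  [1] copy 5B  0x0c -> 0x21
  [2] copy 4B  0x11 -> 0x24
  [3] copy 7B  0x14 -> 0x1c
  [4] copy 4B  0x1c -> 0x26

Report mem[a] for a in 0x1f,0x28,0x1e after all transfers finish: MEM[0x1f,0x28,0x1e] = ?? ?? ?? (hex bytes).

MEM[0x1f,0x28,0x1e] = 63 3a 3a

#0 dst[0x25+4] := {0x30,0x3a,0x63,0xfc}
#1 dst[0x21+5] := {0x6f,0x6a,0x7e,0x9f,0xab}
#2 dst[0x24+4] := {0xb1,0xef,0x24,0x32}
#3 dst[0x1c+7] := {0x32,0x30,0x3a,0x63,0xfc,0xfc,0xd8}
#4 dst[0x26+4] := {0x32,0x30,0x3a,0x63}
query mem[0x1f]=0x63, mem[0x28]=0x3a, mem[0x1e]=0x3a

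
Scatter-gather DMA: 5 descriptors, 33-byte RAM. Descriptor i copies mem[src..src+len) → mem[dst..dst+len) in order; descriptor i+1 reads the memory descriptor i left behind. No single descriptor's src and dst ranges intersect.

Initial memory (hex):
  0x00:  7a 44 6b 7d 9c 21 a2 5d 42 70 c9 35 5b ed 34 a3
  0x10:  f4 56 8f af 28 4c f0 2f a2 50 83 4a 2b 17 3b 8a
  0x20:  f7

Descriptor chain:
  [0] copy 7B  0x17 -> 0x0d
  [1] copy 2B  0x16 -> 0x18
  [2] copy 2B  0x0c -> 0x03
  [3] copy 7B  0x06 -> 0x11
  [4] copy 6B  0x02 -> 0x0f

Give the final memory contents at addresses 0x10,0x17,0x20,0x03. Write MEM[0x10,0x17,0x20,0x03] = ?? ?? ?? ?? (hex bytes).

MEM[0x10,0x17,0x20,0x03] = 5b 5b f7 5b

D0: mem[0x0d..0x13] <- [2f a2 50 83 4a 2b 17]
D1: mem[0x18..0x19] <- [f0 2f]
D2: mem[0x03..0x04] <- [5b 2f]
D3: mem[0x11..0x17] <- [a2 5d 42 70 c9 35 5b]
D4: mem[0x0f..0x14] <- [6b 5b 2f 21 a2 5d]
query mem[0x10]=0x5b, mem[0x17]=0x5b, mem[0x20]=0xf7, mem[0x03]=0x5b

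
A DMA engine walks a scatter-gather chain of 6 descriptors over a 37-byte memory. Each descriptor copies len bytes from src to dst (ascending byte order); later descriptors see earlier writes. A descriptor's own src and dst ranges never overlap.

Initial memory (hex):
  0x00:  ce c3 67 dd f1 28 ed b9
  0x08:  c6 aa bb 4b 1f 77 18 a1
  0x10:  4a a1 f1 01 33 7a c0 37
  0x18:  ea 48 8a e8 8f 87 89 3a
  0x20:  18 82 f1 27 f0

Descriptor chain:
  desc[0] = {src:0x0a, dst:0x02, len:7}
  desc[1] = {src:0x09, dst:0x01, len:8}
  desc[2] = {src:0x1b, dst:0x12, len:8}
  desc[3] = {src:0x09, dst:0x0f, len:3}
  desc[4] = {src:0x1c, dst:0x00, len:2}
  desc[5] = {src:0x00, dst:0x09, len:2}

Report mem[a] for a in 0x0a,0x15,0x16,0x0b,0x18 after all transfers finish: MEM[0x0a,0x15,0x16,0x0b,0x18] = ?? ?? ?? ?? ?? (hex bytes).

MEM[0x0a,0x15,0x16,0x0b,0x18] = 87 89 3a 4b 82

  after D0: wrote 7B at 0x02 = bb4b1f7718a14a
  after D1: wrote 8B at 0x01 = aabb4b1f7718a14a
  after D2: wrote 8B at 0x12 = e88f87893a1882f1
  after D3: wrote 3B at 0x0f = aabb4b
  after D4: wrote 2B at 0x00 = 8f87
  after D5: wrote 2B at 0x09 = 8f87
query mem[0x0a]=0x87, mem[0x15]=0x89, mem[0x16]=0x3a, mem[0x0b]=0x4b, mem[0x18]=0x82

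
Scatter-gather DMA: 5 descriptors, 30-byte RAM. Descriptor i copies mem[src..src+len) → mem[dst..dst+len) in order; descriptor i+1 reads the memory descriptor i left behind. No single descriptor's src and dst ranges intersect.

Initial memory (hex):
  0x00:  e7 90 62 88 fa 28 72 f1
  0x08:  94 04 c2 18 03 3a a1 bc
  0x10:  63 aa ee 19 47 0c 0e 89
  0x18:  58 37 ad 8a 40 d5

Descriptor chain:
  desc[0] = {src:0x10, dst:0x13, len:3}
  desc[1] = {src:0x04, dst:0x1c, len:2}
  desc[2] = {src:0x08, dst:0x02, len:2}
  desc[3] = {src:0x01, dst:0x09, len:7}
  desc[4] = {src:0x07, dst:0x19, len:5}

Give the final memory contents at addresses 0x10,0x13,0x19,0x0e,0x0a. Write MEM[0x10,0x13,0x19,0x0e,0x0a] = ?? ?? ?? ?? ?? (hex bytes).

MEM[0x10,0x13,0x19,0x0e,0x0a] = 63 63 f1 72 94

D0: mem[0x13..0x15] <- [63 aa ee]
D1: mem[0x1c..0x1d] <- [fa 28]
D2: mem[0x02..0x03] <- [94 04]
D3: mem[0x09..0x0f] <- [90 94 04 fa 28 72 f1]
D4: mem[0x19..0x1d] <- [f1 94 90 94 04]
query mem[0x10]=0x63, mem[0x13]=0x63, mem[0x19]=0xf1, mem[0x0e]=0x72, mem[0x0a]=0x94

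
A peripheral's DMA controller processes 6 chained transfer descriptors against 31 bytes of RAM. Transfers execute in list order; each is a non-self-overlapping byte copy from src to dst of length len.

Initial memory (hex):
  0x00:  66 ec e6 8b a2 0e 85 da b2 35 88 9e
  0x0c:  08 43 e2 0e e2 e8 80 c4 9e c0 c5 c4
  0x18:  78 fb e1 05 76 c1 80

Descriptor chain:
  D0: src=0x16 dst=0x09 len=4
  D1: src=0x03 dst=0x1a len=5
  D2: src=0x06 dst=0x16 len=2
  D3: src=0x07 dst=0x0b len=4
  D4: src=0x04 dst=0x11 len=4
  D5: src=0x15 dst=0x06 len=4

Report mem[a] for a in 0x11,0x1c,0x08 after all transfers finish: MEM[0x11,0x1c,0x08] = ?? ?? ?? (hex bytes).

#0 dst[0x09+4] := {0xc5,0xc4,0x78,0xfb}
#1 dst[0x1a+5] := {0x8b,0xa2,0x0e,0x85,0xda}
#2 dst[0x16+2] := {0x85,0xda}
#3 dst[0x0b+4] := {0xda,0xb2,0xc5,0xc4}
#4 dst[0x11+4] := {0xa2,0x0e,0x85,0xda}
#5 dst[0x06+4] := {0xc0,0x85,0xda,0x78}
query mem[0x11]=0xa2, mem[0x1c]=0x0e, mem[0x08]=0xda

MEM[0x11,0x1c,0x08] = a2 0e da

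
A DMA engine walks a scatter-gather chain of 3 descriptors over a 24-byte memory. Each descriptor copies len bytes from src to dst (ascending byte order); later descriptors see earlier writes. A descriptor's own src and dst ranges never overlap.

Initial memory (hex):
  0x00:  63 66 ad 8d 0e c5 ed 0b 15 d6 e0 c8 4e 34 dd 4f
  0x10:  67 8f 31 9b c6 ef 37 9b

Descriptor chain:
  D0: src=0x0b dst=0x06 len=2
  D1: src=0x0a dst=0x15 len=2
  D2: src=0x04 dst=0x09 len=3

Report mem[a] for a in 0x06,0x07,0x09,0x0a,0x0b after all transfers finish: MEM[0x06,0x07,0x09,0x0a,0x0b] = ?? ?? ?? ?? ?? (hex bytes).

MEM[0x06,0x07,0x09,0x0a,0x0b] = c8 4e 0e c5 c8

[0] 0x0b->0x06 len=2 : c8 4e
[1] 0x0a->0x15 len=2 : e0 c8
[2] 0x04->0x09 len=3 : 0e c5 c8
query mem[0x06]=0xc8, mem[0x07]=0x4e, mem[0x09]=0x0e, mem[0x0a]=0xc5, mem[0x0b]=0xc8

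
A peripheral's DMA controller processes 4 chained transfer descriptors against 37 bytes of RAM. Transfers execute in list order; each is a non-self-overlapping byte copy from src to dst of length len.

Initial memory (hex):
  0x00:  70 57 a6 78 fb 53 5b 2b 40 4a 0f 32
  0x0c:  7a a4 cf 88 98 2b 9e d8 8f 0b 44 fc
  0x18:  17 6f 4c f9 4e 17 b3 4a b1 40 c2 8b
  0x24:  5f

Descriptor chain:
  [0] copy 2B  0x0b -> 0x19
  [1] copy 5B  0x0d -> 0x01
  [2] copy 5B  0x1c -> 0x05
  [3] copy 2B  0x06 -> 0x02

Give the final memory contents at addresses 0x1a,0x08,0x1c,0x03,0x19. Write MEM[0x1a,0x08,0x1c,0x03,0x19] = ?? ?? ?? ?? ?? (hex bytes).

MEM[0x1a,0x08,0x1c,0x03,0x19] = 7a 4a 4e b3 32

#0 dst[0x19+2] := {0x32,0x7a}
#1 dst[0x01+5] := {0xa4,0xcf,0x88,0x98,0x2b}
#2 dst[0x05+5] := {0x4e,0x17,0xb3,0x4a,0xb1}
#3 dst[0x02+2] := {0x17,0xb3}
query mem[0x1a]=0x7a, mem[0x08]=0x4a, mem[0x1c]=0x4e, mem[0x03]=0xb3, mem[0x19]=0x32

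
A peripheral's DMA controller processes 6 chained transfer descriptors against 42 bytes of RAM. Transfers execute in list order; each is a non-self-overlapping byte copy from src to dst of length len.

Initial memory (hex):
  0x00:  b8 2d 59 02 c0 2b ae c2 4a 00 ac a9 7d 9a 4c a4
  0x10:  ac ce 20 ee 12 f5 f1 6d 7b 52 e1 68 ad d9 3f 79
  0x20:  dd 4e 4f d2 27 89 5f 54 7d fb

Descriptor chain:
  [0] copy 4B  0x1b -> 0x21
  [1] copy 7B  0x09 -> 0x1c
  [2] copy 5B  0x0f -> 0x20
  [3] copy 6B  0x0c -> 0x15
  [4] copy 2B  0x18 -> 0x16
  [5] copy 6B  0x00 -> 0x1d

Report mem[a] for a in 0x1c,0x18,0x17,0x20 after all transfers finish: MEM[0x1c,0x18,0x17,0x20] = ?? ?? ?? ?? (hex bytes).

[0] 0x1b->0x21 len=4 : 68 ad d9 3f
[1] 0x09->0x1c len=7 : 00 ac a9 7d 9a 4c a4
[2] 0x0f->0x20 len=5 : a4 ac ce 20 ee
[3] 0x0c->0x15 len=6 : 7d 9a 4c a4 ac ce
[4] 0x18->0x16 len=2 : a4 ac
[5] 0x00->0x1d len=6 : b8 2d 59 02 c0 2b
query mem[0x1c]=0x00, mem[0x18]=0xa4, mem[0x17]=0xac, mem[0x20]=0x02

MEM[0x1c,0x18,0x17,0x20] = 00 a4 ac 02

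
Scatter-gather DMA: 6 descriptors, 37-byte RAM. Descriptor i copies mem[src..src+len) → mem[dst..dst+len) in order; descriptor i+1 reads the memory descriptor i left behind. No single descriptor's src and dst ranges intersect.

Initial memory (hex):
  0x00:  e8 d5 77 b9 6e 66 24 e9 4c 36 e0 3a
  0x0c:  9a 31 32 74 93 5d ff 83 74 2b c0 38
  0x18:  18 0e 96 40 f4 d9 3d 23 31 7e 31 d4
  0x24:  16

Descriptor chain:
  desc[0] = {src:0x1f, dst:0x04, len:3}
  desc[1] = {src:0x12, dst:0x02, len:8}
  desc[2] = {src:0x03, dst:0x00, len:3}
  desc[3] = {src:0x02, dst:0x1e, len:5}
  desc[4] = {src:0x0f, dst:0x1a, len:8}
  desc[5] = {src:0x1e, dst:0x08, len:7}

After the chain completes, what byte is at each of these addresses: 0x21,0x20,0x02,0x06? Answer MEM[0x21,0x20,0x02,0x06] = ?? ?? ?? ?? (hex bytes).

MEM[0x21,0x20,0x02,0x06] = c0 2b 2b c0

  after D0: wrote 3B at 0x04 = 23317e
  after D1: wrote 8B at 0x02 = ff83742bc038180e
  after D2: wrote 3B at 0x00 = 83742b
  after D3: wrote 5B at 0x1e = 2b83742bc0
  after D4: wrote 8B at 0x1a = 74935dff83742bc0
  after D5: wrote 7B at 0x08 = 83742bc0c0d416
query mem[0x21]=0xc0, mem[0x20]=0x2b, mem[0x02]=0x2b, mem[0x06]=0xc0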